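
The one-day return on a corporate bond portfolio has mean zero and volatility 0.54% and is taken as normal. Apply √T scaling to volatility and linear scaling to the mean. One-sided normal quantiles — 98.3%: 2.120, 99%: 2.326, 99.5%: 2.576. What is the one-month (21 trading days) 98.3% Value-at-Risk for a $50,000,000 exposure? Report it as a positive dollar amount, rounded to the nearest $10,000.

$2,620,000

σ_{21d} = 0.54% × √21 = 2.475%.
VaR = 2.120 × 2.475% = 5.247%.
On $50,000,000: 0.05247 × $50,000,000 = $2,623,500.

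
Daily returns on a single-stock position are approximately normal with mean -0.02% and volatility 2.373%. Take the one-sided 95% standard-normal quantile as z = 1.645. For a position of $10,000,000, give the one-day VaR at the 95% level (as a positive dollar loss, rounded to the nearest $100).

$392,400

VaR = −μ + z·σ = −(-0.02%) + 1.645 × 2.373% = 3.924%.
On $10,000,000: 0.03924 × $10,000,000 = $392,400.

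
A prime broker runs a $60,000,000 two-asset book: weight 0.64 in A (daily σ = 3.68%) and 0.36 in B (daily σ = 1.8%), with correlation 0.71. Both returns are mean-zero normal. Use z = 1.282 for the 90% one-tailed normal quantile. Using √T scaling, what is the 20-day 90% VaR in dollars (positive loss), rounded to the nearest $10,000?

σ_p = √(0.64²·3.68² + 0.36²·1.8² + 2·0.71·0.64·0.36·3.68·1.8) = 2.852%.
σ_{20d} = 2.852% × √20 = 12.755%.
VaR = 1.282 × 12.755% = 16.352%; on $60,000,000 that is $9,811,200.

$9,810,000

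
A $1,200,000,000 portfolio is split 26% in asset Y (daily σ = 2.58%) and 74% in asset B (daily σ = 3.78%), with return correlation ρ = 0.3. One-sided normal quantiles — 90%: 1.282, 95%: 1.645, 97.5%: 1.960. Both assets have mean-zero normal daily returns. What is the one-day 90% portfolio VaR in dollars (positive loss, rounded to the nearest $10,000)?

σ_p² = 0.26²·2.58² + 0.74²·3.78² + 2·0.3·0.26·0.74·2.58·3.78 = 9.4001 (%²).
σ_p = √9.4001 = 3.066%.
VaR = 1.282 × 3.066% = 3.931%; on $1,200,000,000 that is $47,172,000.

$47,170,000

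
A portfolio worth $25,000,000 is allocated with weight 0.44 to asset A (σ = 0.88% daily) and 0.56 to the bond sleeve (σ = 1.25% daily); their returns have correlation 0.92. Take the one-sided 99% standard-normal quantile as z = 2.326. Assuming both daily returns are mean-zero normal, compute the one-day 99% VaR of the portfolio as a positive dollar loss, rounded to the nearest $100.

σ_p² = 0.44²·0.88² + 0.56²·1.25² + 2·0.92·0.44·0.56·0.88·1.25 = 1.1386 (%²).
σ_p = √1.1386 = 1.067%.
VaR = 2.326 × 1.067% = 2.482%; on $25,000,000 that is $620,500.

$620,500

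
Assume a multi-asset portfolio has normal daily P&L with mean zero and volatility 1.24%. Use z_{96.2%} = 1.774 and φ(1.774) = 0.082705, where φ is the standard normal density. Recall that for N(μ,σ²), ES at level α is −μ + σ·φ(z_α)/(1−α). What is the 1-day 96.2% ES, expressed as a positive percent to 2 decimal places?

Tail multiplier: φ(z)/(1−α) = 0.082705 / 0.038 = 2.176.
ES = 1.24% × 2.176 = 2.698%.

2.70%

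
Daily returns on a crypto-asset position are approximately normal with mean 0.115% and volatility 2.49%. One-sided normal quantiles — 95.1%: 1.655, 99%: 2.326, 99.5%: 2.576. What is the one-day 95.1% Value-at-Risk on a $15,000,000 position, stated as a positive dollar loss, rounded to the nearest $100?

$600,900

VaR = −μ + z·σ = −(0.115%) + 1.655 × 2.49% = 4.006%.
On $15,000,000: 0.04006 × $15,000,000 = $600,900.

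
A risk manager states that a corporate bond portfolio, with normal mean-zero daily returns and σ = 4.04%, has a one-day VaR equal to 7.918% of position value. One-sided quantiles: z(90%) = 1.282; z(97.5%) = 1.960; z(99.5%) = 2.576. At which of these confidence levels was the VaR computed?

97.5%

Implied z = VaR/σ = 7.918 / 4.04 = 1.960.
This matches z(97.5%) = 1.960.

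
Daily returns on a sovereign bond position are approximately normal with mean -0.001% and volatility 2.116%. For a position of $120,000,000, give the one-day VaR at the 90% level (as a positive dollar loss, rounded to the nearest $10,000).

$3,260,000

At 90% one-sided, z = 1.282.
VaR = −μ + z·σ = −(-0.001%) + 1.282 × 2.116% = 2.714%.
On $120,000,000: 0.02714 × $120,000,000 = $3,256,800.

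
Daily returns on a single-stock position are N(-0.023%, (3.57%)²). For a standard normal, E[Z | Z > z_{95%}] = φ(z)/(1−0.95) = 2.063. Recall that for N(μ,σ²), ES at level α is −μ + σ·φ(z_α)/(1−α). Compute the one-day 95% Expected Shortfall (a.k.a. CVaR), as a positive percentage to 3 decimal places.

7.388%

ES = −(-0.023%) + 3.57% × 2.063 = 7.388%.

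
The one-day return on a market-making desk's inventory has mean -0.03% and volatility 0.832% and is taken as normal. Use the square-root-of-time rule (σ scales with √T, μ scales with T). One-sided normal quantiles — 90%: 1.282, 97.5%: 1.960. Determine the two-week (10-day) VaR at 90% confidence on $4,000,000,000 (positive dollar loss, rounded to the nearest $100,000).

σ_{10d} = 0.832% × √10 = 2.631%; μ_{10d} = 10 × -0.03% = -0.300%.
VaR = −(-0.300%) + 1.282 × 2.631% = 3.673%.
On $4,000,000,000: 0.03673 × $4,000,000,000 = $146,920,000.

$146,900,000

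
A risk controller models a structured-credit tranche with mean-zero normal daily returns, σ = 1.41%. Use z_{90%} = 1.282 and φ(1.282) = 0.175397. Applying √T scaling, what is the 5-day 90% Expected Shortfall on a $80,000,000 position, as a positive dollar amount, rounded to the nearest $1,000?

σ_{5d} = 1.41% × √5 = 3.153%.
ES multiplier = φ(z)/(1−α) = 0.175397/0.1 = 1.754.
ES = 3.153% × 1.754 = 5.530%; on $80,000,000: $4,424,000.

$4,424,000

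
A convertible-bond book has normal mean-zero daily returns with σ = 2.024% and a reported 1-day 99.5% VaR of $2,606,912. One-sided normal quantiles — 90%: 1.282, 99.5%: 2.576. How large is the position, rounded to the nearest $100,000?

VaR as a fraction of value: z·σ = 2.576 × 2.024% = 5.21382%.
Position = $2,606,912 / 0.0521382 = $50,000,000.

$50,000,000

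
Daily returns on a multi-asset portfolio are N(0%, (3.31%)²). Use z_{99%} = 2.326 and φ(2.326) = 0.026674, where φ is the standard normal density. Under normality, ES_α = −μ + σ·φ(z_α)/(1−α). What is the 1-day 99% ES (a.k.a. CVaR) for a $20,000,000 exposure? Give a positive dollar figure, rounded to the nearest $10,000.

$1,770,000

Tail multiplier: φ(z)/(1−α) = 0.026674 / 0.01 = 2.667.
ES = 3.31% × 2.667 = 8.828%.
On $20,000,000: 0.08828 × $20,000,000 = $1,765,600.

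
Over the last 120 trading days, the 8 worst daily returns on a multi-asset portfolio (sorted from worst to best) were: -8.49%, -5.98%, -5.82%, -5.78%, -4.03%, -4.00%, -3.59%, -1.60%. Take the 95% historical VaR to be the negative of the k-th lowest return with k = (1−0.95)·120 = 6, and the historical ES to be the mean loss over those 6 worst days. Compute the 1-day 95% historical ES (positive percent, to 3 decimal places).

5.683%

The 6 worst returns sum to -34.10%.
ES = −(-34.10%) / 6 = 5.6833…% ≈ 5.683%.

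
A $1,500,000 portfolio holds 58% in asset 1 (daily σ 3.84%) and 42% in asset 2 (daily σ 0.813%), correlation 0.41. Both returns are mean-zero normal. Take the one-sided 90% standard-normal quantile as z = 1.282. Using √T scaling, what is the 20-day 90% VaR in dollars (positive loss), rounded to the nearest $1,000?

σ_p = √(0.58²·3.84² + 0.42²·0.813² + 2·0.41·0.58·0.42·3.84·0.813) = 2.388%.
σ_{20d} = 2.388% × √20 = 10.679%.
VaR = 1.282 × 10.679% = 13.690%; on $1,500,000 that is $205,350.

$205,000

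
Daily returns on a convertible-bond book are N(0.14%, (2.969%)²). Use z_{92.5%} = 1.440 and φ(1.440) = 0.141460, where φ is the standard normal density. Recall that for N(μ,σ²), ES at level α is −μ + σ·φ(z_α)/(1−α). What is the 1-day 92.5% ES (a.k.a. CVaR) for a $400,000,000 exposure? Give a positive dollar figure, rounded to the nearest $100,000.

$21,800,000

Tail multiplier: φ(z)/(1−α) = 0.141460 / 0.075 = 1.886.
ES = −(0.14%) + 2.969% × 1.886 = 5.460%.
On $400,000,000: 0.05460 × $400,000,000 = $21,840,000.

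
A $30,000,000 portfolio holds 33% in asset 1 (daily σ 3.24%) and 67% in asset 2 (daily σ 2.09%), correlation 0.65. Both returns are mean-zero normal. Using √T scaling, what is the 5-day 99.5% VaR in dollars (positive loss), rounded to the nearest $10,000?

σ_p = √(0.33²·3.24² + 0.67²·2.09² + 2·0.65·0.33·0.67·3.24·2.09) = 2.247%.
σ_{5d} = 2.247% × √5 = 5.024%.
z(99.5%) = 2.576.
VaR = 2.576 × 5.024% = 12.942%; on $30,000,000 that is $3,882,600.

$3,880,000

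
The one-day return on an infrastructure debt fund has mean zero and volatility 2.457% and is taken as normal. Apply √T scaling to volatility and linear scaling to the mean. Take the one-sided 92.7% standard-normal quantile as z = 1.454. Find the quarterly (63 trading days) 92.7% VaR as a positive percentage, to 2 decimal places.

σ_{63d} = 2.457% × √63 = 19.502%.
VaR = 1.454 × 19.502% = 28.356%.

28.36%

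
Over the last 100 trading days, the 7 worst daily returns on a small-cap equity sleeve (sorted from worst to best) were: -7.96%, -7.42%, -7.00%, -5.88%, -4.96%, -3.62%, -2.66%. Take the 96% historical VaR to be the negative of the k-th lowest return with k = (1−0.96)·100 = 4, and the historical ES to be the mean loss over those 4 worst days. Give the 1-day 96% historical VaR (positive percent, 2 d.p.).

5.88%

k = 4; the 4th lowest return is -5.88%, so VaR = 5.88%.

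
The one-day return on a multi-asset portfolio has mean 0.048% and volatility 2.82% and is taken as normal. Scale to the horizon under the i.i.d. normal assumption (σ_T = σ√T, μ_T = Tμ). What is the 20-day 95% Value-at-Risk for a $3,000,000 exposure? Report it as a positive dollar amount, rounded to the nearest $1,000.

At 95%, z = 1.645.
σ_{20d} = 2.82% × √20 = 12.611%; μ_{20d} = 20 × 0.048% = 0.960%.
VaR = −(0.960%) + 1.645 × 12.611% = 19.785%.
On $3,000,000: 0.19785 × $3,000,000 = $593,550.

$594,000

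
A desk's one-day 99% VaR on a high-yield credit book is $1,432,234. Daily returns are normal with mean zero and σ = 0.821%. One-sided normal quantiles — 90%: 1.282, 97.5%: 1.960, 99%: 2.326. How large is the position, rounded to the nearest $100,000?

VaR as a fraction of value: z·σ = 2.326 × 0.821% = 1.90965%.
Position = $1,432,234 / 0.0190965 = $74,999,974.

$75,000,000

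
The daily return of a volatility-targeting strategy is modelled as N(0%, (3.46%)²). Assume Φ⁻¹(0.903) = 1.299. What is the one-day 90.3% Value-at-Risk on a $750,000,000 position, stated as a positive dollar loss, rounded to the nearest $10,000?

$33,710,000

VaR = z·σ = 1.299 × 3.46% = 4.495%.
On $750,000,000: 0.04495 × $750,000,000 = $33,712,500.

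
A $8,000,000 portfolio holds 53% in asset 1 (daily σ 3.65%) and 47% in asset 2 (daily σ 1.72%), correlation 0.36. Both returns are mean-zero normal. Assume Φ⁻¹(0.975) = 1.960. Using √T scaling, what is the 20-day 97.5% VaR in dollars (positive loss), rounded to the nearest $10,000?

σ_p = √(0.53²·3.65² + 0.47²·1.72² + 2·0.36·0.53·0.47·3.65·1.72) = 2.350%.
σ_{20d} = 2.350% × √20 = 10.510%.
VaR = 1.960 × 10.510% = 20.600%; on $8,000,000 that is $1,648,000.

$1,650,000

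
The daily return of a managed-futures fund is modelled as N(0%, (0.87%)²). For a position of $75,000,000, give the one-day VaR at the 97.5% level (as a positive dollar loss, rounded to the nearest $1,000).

At 97.5% one-sided, z = 1.960.
VaR = z·σ = 1.960 × 0.87% = 1.705%.
On $75,000,000: 0.01705 × $75,000,000 = $1,278,750.

$1,279,000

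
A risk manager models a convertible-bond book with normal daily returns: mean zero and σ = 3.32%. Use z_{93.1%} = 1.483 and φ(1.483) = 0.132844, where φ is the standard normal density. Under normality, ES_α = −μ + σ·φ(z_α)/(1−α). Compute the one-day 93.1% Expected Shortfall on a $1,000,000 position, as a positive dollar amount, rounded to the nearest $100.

$63,900

Tail multiplier: φ(z)/(1−α) = 0.132844 / 0.069 = 1.925.
ES = 3.32% × 1.925 = 6.391%.
On $1,000,000: 0.06391 × $1,000,000 = $63,910.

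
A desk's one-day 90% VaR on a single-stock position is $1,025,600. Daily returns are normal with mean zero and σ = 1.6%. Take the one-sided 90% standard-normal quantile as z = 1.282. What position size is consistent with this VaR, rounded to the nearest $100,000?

VaR as a fraction of value: z·σ = 1.282 × 1.6% = 2.0512%.
Position = $1,025,600 / 0.020512 = $50,000,000.

$50,000,000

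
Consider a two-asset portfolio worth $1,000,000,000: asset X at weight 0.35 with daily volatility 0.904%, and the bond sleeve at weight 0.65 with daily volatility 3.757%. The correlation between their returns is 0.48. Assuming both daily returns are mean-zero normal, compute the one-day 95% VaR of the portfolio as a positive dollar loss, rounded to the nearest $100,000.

$42,900,000

σ_p² = 0.35²·0.904² + 0.65²·3.757² + 2·0.48·0.35·0.65·0.904·3.757 = 6.8055 (%²).
σ_p = √6.8055 = 2.609%.
At 95%, z = 1.645.
VaR = 1.645 × 2.609% = 4.292%; on $1,000,000,000 that is $42,920,000.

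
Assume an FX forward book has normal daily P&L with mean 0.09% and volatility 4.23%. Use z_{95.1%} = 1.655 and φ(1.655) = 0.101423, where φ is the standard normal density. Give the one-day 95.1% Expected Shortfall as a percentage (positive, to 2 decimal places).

8.67%

Tail multiplier: φ(z)/(1−α) = 0.101423 / 0.049 = 2.070.
ES = −(0.09%) + 4.23% × 2.070 = 8.666%.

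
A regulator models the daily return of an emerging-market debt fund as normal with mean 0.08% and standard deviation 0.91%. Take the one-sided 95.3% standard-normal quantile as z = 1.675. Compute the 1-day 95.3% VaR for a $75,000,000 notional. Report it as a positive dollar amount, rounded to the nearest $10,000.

VaR = −μ + z·σ = −(0.08%) + 1.675 × 0.91% = 1.444%.
On $75,000,000: 0.01444 × $75,000,000 = $1,083,000.

$1,080,000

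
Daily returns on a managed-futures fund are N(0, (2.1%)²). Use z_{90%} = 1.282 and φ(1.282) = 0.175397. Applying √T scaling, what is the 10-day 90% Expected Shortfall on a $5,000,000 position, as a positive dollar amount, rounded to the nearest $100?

σ_{10d} = 2.1% × √10 = 6.641%.
ES multiplier = φ(z)/(1−α) = 0.175397/0.1 = 1.754.
ES = 6.641% × 1.754 = 11.648%; on $5,000,000: $582,400.

$582,400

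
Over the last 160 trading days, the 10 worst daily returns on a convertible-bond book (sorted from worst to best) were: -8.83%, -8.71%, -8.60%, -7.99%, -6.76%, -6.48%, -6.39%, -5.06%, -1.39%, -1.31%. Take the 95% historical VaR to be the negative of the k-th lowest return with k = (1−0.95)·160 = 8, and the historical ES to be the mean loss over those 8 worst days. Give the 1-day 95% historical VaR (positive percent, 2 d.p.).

k = 8; the 8th lowest return is -5.06%, so VaR = 5.06%.

5.06%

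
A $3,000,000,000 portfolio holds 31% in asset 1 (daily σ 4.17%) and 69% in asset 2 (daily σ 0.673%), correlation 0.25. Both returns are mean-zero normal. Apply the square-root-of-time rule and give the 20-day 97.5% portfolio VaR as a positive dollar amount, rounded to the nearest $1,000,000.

$389,000,000

σ_p = √(0.31²·4.17² + 0.69²·0.673² + 2·0.25·0.31·0.69·4.17·0.673) = 1.479%.
σ_{20d} = 1.479% × √20 = 6.614%.
z(97.5%) = 1.960.
VaR = 1.960 × 6.614% = 12.963%; on $3,000,000,000 that is $388,890,000.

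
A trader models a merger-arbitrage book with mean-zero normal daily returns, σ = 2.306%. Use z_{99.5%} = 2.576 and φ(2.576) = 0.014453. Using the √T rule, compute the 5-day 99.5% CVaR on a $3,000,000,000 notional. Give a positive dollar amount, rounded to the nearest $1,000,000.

σ_{5d} = 2.306% × √5 = 5.156%.
ES multiplier = φ(z)/(1−α) = 0.014453/0.005 = 2.891.
ES = 5.156% × 2.891 = 14.906%; on $3,000,000,000: $447,180,000.

$447,000,000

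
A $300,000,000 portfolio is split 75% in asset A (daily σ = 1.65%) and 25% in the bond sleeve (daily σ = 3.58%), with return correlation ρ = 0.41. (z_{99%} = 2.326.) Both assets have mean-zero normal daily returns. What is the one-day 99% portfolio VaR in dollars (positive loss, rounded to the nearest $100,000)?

$12,600,000

σ_p² = 0.75²·1.65² + 0.25²·3.58² + 2·0.41·0.75·0.25·1.65·3.58 = 3.2406 (%²).
σ_p = √3.2406 = 1.800%.
VaR = 2.326 × 1.800% = 4.187%; on $300,000,000 that is $12,561,000.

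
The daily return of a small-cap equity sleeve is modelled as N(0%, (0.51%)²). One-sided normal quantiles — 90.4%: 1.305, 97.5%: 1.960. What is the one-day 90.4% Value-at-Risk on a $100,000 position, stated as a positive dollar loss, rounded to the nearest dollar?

$666

VaR = z·σ = 1.305 × 0.51% = 0.666%.
On $100,000: 0.00666 × $100,000 = $666.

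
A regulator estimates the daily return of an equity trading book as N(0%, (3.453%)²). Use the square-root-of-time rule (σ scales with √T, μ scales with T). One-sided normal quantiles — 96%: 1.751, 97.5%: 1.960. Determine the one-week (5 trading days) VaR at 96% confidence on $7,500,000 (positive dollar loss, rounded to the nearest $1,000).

σ_{5d} = 3.453% × √5 = 7.721%.
VaR = 1.751 × 7.721% = 13.519%.
On $7,500,000: 0.13519 × $7,500,000 = $1,013,925.

$1,014,000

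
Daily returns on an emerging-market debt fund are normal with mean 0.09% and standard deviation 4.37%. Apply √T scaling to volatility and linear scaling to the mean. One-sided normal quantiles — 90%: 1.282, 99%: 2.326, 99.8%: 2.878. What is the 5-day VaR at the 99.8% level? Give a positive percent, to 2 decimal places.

σ_{5d} = 4.37% × √5 = 9.772%; μ_{5d} = 5 × 0.09% = 0.450%.
VaR = −(0.450%) + 2.878 × 9.772% = 27.674%.

27.67%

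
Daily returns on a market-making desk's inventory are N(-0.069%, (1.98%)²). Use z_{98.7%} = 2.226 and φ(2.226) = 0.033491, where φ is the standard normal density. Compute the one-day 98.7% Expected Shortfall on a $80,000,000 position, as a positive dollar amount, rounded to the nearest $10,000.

Tail multiplier: φ(z)/(1−α) = 0.033491 / 0.013 = 2.576.
ES = −(-0.069%) + 1.98% × 2.576 = 5.169%.
On $80,000,000: 0.05169 × $80,000,000 = $4,135,200.

$4,140,000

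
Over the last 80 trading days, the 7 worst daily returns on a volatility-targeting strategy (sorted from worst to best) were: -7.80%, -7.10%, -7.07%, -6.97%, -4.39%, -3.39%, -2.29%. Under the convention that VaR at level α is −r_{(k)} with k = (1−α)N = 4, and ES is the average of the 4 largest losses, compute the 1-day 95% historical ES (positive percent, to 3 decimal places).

7.235%

The 4 worst returns sum to -28.94%.
ES = −(-28.94%) / 4 = 7.235%.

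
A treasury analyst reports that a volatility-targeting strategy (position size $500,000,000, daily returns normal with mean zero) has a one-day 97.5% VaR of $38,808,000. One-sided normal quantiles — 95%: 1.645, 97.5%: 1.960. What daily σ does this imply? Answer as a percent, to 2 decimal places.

VaR as a fraction: $38,808,000 / $500,000,000 = 7.762%.
σ = VaR / z = 7.762% / 1.960 = 3.960%.

3.96%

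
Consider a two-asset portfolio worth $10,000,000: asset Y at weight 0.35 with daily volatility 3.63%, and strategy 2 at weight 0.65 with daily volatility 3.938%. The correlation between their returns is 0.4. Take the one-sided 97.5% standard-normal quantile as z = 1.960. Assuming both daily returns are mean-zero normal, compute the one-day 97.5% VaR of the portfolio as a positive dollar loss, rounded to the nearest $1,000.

σ_p² = 0.35²·3.63² + 0.65²·3.938² + 2·0.4·0.35·0.65·3.63·3.938 = 10.7679 (%²).
σ_p = √10.7679 = 3.281%.
VaR = 1.960 × 3.281% = 6.431%; on $10,000,000 that is $643,100.

$643,000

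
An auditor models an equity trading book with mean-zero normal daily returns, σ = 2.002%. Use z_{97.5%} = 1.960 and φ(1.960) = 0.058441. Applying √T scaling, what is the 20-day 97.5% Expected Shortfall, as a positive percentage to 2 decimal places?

σ_{20d} = 2.002% × √20 = 8.953%.
ES multiplier = φ(z)/(1−α) = 0.058441/0.025 = 2.338.
ES = 8.953% × 2.338 = 20.932%.

20.93%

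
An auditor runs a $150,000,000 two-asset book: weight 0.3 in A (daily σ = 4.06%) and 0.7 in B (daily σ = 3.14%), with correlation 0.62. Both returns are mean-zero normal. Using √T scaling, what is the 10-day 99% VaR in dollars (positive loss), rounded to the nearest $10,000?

σ_p = √(0.3²·4.06² + 0.7²·3.14² + 2·0.62·0.3·0.7·4.06·3.14) = 3.104%.
σ_{10d} = 3.104% × √10 = 9.816%.
z(99%) = 2.326.
VaR = 2.326 × 9.816% = 22.832%; on $150,000,000 that is $34,248,000.

$34,250,000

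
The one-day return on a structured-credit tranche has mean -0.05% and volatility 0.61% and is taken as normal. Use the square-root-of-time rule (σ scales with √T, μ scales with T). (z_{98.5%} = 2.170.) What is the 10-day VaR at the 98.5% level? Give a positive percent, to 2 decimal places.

σ_{10d} = 0.61% × √10 = 1.929%; μ_{10d} = 10 × -0.05% = -0.500%.
VaR = −(-0.500%) + 2.170 × 1.929% = 4.686%.

4.69%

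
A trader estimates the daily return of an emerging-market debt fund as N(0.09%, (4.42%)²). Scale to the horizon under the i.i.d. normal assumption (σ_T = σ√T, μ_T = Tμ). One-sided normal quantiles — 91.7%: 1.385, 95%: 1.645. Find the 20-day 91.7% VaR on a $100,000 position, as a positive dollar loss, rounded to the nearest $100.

$25,600

σ_{20d} = 4.42% × √20 = 19.767%; μ_{20d} = 20 × 0.09% = 1.800%.
VaR = −(1.800%) + 1.385 × 19.767% = 25.577%.
On $100,000: 0.25577 × $100,000 = $25,577.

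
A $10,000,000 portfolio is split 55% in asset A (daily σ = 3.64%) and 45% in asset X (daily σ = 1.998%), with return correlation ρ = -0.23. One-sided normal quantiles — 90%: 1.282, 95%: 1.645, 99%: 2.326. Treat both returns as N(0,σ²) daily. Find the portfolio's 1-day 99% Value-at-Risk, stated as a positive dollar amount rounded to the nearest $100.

σ_p² = 0.55²·3.64² + 0.45²·1.998² + 2·-0.23·0.55·0.45·3.64·1.998 = 3.9884 (%²).
σ_p = √3.9884 = 1.997%.
VaR = 2.326 × 1.997% = 4.645%; on $10,000,000 that is $464,500.

$464,500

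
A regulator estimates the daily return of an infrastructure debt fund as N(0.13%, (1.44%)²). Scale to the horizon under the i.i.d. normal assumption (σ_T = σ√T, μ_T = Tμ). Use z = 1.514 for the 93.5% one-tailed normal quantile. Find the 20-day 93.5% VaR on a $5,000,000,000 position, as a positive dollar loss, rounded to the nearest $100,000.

σ_{20d} = 1.44% × √20 = 6.440%; μ_{20d} = 20 × 0.13% = 2.600%.
VaR = −(2.600%) + 1.514 × 6.440% = 7.150%.
On $5,000,000,000: 0.07150 × $5,000,000,000 = $357,500,000.

$357,500,000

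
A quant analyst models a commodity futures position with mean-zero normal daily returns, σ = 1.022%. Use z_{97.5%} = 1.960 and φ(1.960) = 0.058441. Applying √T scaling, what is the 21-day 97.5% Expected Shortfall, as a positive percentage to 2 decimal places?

10.95%

σ_{21d} = 1.022% × √21 = 4.683%.
ES multiplier = φ(z)/(1−α) = 0.058441/0.025 = 2.338.
ES = 4.683% × 2.338 = 10.949%.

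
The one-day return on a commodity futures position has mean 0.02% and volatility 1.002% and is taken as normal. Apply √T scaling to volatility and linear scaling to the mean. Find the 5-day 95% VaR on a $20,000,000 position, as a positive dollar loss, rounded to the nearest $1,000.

$717,000

At 95%, z = 1.645.
σ_{5d} = 1.002% × √5 = 2.241%; μ_{5d} = 5 × 0.02% = 0.100%.
VaR = −(0.100%) + 1.645 × 2.241% = 3.586%.
On $20,000,000: 0.03586 × $20,000,000 = $717,200.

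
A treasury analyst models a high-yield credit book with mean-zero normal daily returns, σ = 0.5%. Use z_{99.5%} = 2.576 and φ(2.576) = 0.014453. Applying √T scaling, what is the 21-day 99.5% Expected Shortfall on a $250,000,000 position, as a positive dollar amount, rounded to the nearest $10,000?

$16,560,000

σ_{21d} = 0.5% × √21 = 2.291%.
ES multiplier = φ(z)/(1−α) = 0.014453/0.005 = 2.891.
ES = 2.291% × 2.891 = 6.623%; on $250,000,000: $16,557,500.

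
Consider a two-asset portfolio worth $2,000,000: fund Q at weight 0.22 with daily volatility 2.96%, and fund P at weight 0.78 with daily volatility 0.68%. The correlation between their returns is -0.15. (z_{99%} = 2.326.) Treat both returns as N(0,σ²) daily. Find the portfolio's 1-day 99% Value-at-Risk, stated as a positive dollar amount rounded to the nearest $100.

σ_p² = 0.22²·2.96² + 0.78²·0.68² + 2·-0.15·0.22·0.78·2.96·0.68 = 0.6018 (%²).
σ_p = √0.6018 = 0.776%.
VaR = 2.326 × 0.776% = 1.805%; on $2,000,000 that is $36,100.

$36,100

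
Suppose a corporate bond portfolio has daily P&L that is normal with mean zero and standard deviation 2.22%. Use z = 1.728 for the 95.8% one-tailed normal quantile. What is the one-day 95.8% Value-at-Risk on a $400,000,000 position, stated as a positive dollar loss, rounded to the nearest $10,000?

$15,340,000

VaR = z·σ = 1.728 × 2.22% = 3.836%.
On $400,000,000: 0.03836 × $400,000,000 = $15,344,000.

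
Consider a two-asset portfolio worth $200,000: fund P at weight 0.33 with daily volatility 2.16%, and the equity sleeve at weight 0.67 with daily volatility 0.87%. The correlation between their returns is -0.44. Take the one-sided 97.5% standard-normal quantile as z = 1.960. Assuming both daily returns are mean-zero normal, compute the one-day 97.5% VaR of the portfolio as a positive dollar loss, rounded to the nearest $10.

σ_p² = 0.33²·2.16² + 0.67²·0.87² + 2·-0.44·0.33·0.67·2.16·0.87 = 0.4822 (%²).
σ_p = √0.4822 = 0.694%.
VaR = 1.960 × 0.694% = 1.360%; on $200,000 that is $2,720.

$2,720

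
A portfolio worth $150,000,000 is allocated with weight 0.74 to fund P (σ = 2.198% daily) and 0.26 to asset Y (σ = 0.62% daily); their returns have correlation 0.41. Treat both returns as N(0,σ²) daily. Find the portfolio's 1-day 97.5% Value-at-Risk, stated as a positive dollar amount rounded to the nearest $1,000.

σ_p² = 0.74²·2.198² + 0.26²·0.62² + 2·0.41·0.74·0.26·2.198·0.62 = 2.8866 (%²).
σ_p = √2.8866 = 1.699%.
At 97.5%, z = 1.960.
VaR = 1.960 × 1.699% = 3.330%; on $150,000,000 that is $4,995,000.

$4,995,000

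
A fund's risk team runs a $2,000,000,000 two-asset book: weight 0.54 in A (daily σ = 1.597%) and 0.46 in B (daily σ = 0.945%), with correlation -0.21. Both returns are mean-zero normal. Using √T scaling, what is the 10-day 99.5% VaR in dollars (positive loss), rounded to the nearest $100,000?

σ_p = √(0.54²·1.597² + 0.46²·0.945² + 2·-0.21·0.54·0.46·1.597·0.945) = 0.880%.
σ_{10d} = 0.880% × √10 = 2.783%.
z(99.5%) = 2.576.
VaR = 2.576 × 2.783% = 7.169%; on $2,000,000,000 that is $143,380,000.

$143,400,000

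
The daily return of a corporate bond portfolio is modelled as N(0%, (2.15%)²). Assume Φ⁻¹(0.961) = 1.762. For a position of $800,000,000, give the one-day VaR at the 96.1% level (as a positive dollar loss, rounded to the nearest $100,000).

VaR = z·σ = 1.762 × 2.15% = 3.788%.
On $800,000,000: 0.03788 × $800,000,000 = $30,304,000.

$30,300,000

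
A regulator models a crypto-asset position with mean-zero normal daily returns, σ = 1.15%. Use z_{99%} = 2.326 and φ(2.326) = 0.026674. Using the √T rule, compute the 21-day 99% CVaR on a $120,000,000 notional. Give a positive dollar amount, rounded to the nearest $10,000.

$16,870,000

σ_{21d} = 1.15% × √21 = 5.270%.
ES multiplier = φ(z)/(1−α) = 0.026674/0.01 = 2.667.
ES = 5.270% × 2.667 = 14.055%; on $120,000,000: $16,866,000.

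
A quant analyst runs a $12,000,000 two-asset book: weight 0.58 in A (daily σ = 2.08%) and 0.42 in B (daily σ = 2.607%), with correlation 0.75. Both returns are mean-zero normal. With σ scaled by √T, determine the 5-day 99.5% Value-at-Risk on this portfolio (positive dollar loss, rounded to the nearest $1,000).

$1,488,000

σ_p = √(0.58²·2.08² + 0.42²·2.607² + 2·0.75·0.58·0.42·2.08·2.607) = 2.153%.
σ_{5d} = 2.153% × √5 = 4.814%.
z(99.5%) = 2.576.
VaR = 2.576 × 4.814% = 12.401%; on $12,000,000 that is $1,488,120.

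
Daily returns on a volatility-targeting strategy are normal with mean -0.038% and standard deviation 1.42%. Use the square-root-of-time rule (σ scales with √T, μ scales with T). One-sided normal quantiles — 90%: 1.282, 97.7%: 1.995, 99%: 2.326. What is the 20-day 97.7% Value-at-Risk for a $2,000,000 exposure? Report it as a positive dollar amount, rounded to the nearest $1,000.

σ_{20d} = 1.42% × √20 = 6.350%; μ_{20d} = 20 × -0.038% = -0.760%.
VaR = −(-0.760%) + 1.995 × 6.350% = 13.428%.
On $2,000,000: 0.13428 × $2,000,000 = $268,560.

$269,000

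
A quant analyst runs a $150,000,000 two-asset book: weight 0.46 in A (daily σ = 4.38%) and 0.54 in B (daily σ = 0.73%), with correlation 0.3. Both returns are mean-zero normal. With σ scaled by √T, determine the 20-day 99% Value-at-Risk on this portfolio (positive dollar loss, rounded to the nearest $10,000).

$33,800,000

σ_p = √(0.46²·4.38² + 0.54²·0.73² + 2·0.3·0.46·0.54·4.38·0.73) = 2.166%.
σ_{20d} = 2.166% × √20 = 9.687%.
z(99%) = 2.326.
VaR = 2.326 × 9.687% = 22.532%; on $150,000,000 that is $33,798,000.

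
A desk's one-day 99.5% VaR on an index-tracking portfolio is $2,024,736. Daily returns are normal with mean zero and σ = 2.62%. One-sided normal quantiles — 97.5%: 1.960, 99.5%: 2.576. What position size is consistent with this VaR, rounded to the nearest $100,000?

VaR as a fraction of value: z·σ = 2.576 × 2.62% = 6.74912%.
Position = $2,024,736 / 0.0674912 = $30,000,000.

$30,000,000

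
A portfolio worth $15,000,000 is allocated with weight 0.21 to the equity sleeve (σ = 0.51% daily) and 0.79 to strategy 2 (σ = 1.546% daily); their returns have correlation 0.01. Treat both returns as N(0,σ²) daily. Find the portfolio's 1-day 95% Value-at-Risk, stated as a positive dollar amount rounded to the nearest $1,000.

σ_p² = 0.21²·0.51² + 0.79²·1.546² + 2·0.01·0.21·0.79·0.51·1.546 = 1.5058 (%²).
σ_p = √1.5058 = 1.227%.
At 95%, z = 1.645.
VaR = 1.645 × 1.227% = 2.018%; on $15,000,000 that is $302,700.

$303,000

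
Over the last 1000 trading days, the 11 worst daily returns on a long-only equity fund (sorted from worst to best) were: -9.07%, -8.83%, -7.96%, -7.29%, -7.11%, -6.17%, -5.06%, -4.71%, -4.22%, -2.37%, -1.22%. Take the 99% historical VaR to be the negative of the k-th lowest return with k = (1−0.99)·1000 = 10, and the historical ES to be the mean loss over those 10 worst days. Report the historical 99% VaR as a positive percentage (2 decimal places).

k = 10; the 10th lowest return is -2.37%, so VaR = 2.37%.

2.37%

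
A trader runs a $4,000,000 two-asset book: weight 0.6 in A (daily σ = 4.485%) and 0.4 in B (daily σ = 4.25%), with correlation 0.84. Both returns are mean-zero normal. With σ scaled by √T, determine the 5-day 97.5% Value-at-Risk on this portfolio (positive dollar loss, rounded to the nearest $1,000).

σ_p = √(0.6²·4.485² + 0.4²·4.25² + 2·0.84·0.6·0.4·4.485·4.25) = 4.221%.
σ_{5d} = 4.221% × √5 = 9.438%.
z(97.5%) = 1.960.
VaR = 1.960 × 9.438% = 18.498%; on $4,000,000 that is $739,920.

$740,000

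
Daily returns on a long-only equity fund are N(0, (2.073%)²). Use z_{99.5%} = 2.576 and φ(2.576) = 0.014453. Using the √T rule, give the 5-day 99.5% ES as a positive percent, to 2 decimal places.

σ_{5d} = 2.073% × √5 = 4.635%.
ES multiplier = φ(z)/(1−α) = 0.014453/0.005 = 2.891.
ES = 4.635% × 2.891 = 13.400%.

13.40%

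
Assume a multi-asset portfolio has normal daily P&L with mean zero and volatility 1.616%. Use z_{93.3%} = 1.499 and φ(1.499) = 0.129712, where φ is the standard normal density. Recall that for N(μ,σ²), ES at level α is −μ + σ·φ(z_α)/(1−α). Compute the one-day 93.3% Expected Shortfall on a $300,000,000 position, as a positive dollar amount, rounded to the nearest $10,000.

Tail multiplier: φ(z)/(1−α) = 0.129712 / 0.067 = 1.936.
ES = 1.616% × 1.936 = 3.129%.
On $300,000,000: 0.03129 × $300,000,000 = $9,387,000.

$9,390,000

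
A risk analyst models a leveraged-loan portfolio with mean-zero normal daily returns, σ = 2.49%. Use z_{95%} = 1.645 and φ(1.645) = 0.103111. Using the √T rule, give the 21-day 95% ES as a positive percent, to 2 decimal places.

σ_{21d} = 2.49% × √21 = 11.411%.
ES multiplier = φ(z)/(1−α) = 0.103111/0.05 = 2.062.
ES = 11.411% × 2.062 = 23.529%.

23.53%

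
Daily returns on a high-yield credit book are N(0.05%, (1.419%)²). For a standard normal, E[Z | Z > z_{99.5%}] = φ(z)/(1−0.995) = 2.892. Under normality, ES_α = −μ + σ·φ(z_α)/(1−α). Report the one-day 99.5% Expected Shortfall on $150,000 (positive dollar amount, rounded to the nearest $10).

$6,080

ES = −(0.05%) + 1.419% × 2.892 = 4.054%.
On $150,000: 0.04054 × $150,000 = $6,081.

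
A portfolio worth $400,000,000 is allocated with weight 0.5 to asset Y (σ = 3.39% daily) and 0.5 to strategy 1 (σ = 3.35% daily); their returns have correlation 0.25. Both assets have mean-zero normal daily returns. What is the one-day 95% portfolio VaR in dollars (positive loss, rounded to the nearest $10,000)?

$17,530,000

σ_p² = 0.5²·3.39² + 0.5²·3.35² + 2·0.25·0.5·0.5·3.39·3.35 = 7.0982 (%²).
σ_p = √7.0982 = 2.664%.
At 95%, z = 1.645.
VaR = 1.645 × 2.664% = 4.382%; on $400,000,000 that is $17,528,000.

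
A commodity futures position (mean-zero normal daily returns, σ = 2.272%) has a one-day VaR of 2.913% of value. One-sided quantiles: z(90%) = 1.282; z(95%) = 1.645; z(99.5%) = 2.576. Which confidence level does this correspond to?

Implied z = VaR/σ = 2.913 / 2.272 = 1.282.
This matches z(90%) = 1.282.

90%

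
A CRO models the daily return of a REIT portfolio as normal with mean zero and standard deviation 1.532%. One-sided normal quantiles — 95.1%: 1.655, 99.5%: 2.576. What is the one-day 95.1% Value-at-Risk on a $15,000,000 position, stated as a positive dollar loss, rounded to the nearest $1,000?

VaR = z·σ = 1.655 × 1.532% = 2.535%.
On $15,000,000: 0.02535 × $15,000,000 = $380,250.

$380,000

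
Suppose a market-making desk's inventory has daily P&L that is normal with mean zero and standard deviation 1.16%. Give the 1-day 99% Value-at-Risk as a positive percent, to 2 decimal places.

At 99% one-sided, z = 2.326.
VaR = z·σ = 2.326 × 1.16% = 2.698%.

2.70%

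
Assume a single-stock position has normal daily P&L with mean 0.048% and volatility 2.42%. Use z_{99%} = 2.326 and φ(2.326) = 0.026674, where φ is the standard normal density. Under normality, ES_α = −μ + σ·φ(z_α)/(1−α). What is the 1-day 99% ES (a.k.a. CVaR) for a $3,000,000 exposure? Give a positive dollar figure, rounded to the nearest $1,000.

$192,000

Tail multiplier: φ(z)/(1−α) = 0.026674 / 0.01 = 2.667.
ES = −(0.048%) + 2.42% × 2.667 = 6.406%.
On $3,000,000: 0.06406 × $3,000,000 = $192,180.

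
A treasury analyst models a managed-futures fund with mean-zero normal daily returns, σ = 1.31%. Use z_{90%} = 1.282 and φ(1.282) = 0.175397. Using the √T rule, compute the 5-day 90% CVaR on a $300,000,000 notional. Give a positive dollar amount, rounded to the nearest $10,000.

$15,410,000

σ_{5d} = 1.31% × √5 = 2.929%.
ES multiplier = φ(z)/(1−α) = 0.175397/0.1 = 1.754.
ES = 2.929% × 1.754 = 5.137%; on $300,000,000: $15,411,000.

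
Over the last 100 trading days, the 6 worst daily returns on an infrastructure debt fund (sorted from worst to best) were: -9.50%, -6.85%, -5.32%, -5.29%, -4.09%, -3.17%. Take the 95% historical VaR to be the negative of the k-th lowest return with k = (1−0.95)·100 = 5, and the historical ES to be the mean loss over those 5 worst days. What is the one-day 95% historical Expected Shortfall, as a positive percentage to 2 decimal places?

6.21%

The 5 worst returns sum to -31.05%.
ES = −(-31.05%) / 5 = 6.21%.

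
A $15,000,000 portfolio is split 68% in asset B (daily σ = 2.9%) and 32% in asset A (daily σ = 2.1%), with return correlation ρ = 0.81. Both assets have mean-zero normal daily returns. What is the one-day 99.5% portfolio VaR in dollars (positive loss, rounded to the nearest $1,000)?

σ_p² = 0.68²·2.9² + 0.32²·2.1² + 2·0.81·0.68·0.32·2.9·2.1 = 6.4872 (%²).
σ_p = √6.4872 = 2.547%.
At 99.5%, z = 2.576.
VaR = 2.576 × 2.547% = 6.561%; on $15,000,000 that is $984,150.

$984,000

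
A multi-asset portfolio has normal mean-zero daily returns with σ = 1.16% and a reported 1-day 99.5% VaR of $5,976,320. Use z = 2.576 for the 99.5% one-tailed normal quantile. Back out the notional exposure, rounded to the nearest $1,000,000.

VaR as a fraction of value: z·σ = 2.576 × 1.16% = 2.98816%.
Position = $5,976,320 / 0.0298816 = $200,000,000.

$200,000,000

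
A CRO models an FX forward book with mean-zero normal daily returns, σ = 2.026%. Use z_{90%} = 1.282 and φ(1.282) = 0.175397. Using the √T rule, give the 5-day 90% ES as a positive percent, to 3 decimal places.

σ_{5d} = 2.026% × √5 = 4.530%.
ES multiplier = φ(z)/(1−α) = 0.175397/0.1 = 1.754.
ES = 4.530% × 1.754 = 7.946%.

7.946%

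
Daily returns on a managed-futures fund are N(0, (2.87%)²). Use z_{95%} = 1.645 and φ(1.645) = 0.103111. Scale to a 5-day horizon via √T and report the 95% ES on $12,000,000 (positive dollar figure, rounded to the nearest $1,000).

$1,588,000

σ_{5d} = 2.87% × √5 = 6.418%.
ES multiplier = φ(z)/(1−α) = 0.103111/0.05 = 2.062.
ES = 6.418% × 2.062 = 13.234%; on $12,000,000: $1,588,080.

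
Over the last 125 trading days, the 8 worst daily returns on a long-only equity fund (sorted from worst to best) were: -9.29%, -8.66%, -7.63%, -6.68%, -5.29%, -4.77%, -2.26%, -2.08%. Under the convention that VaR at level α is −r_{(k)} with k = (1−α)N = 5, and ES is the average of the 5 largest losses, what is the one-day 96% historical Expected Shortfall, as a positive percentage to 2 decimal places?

The 5 worst returns sum to -37.55%.
ES = −(-37.55%) / 5 = 7.51%.

7.51%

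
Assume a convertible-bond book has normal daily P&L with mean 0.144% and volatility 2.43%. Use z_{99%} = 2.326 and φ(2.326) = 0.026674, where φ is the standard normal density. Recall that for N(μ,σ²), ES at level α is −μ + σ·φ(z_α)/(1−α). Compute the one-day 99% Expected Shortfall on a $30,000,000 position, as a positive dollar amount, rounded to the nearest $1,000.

$1,901,000

Tail multiplier: φ(z)/(1−α) = 0.026674 / 0.01 = 2.667.
ES = −(0.144%) + 2.43% × 2.667 = 6.337%.
On $30,000,000: 0.06337 × $30,000,000 = $1,901,100.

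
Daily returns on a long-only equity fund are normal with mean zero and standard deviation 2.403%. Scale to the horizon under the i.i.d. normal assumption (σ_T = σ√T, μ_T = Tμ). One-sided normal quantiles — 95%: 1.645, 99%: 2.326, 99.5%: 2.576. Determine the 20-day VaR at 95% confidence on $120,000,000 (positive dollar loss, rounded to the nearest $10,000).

$21,210,000

σ_{20d} = 2.403% × √20 = 10.747%.
VaR = 1.645 × 10.747% = 17.679%.
On $120,000,000: 0.17679 × $120,000,000 = $21,214,800.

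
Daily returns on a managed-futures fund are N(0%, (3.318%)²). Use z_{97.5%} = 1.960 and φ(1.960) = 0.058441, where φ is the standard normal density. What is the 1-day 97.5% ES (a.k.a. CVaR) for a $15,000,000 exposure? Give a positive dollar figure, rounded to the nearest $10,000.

Tail multiplier: φ(z)/(1−α) = 0.058441 / 0.025 = 2.338.
ES = 3.318% × 2.338 = 7.757%.
On $15,000,000: 0.07757 × $15,000,000 = $1,163,550.

$1,160,000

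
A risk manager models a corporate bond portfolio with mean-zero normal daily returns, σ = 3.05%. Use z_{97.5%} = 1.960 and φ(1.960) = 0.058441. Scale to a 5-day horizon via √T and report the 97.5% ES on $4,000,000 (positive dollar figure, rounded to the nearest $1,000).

$638,000

σ_{5d} = 3.05% × √5 = 6.820%.
ES multiplier = φ(z)/(1−α) = 0.058441/0.025 = 2.338.
ES = 6.820% × 2.338 = 15.945%; on $4,000,000: $637,800.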